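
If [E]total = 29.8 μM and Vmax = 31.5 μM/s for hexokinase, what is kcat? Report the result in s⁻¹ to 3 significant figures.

kcat = Vmax/[E]total = 31.5 μM/s / 29.8 μM = 1.06 s⁻¹.

1.06 s⁻¹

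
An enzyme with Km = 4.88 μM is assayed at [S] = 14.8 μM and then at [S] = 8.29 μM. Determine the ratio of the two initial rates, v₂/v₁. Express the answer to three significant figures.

0.837

The fractional saturations are [S]/(Km+[S]) = 14.8/19.68 = 0.7520 and 8.29/13.17 = 0.6295.
v₂/v₁ is just their ratio: 0.6295/0.7520 = 0.837.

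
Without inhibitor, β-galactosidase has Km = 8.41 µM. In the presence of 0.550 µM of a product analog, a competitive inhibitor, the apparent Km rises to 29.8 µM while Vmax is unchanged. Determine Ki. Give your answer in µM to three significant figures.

0.216 µM

Competitive: Km,app = α·Km with α = 1 + [I]/Ki.
α = Km,app/Km = 29.8/8.41 = 3.543.
Ki = [I]/(α − 1) = 0.550/2.543 = 0.216 µM.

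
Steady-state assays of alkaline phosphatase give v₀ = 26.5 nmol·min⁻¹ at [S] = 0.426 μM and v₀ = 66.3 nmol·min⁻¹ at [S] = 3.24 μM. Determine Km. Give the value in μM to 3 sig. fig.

In reciprocal form, 1/v = (Km/Vmax)·(1/[S]) + 1/Vmax. The two points give (1/[S], 1/v) = (2.347, 0.03774) and (0.3086, 0.01508).
Slope = (0.03774 − 0.01508)/(2.347 − 0.3086) = 0.01111; intercept = 0.03774 − 0.01111×2.347 = 0.01165.
Vmax = 1/intercept = 85.8 nmol·min⁻¹; Km = slope × Vmax = 0.01111 × 85.8 = 0.953 μM.

0.953 μM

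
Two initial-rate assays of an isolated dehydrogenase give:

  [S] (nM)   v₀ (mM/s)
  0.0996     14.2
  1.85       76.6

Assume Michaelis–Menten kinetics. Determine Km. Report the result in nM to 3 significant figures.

In reciprocal form, 1/v = (Km/Vmax)·(1/[S]) + 1/Vmax. The two points give (1/[S], 1/v) = (10.04, 0.07042) and (0.5405, 0.01305).
Slope = (0.07042 − 0.01305)/(10.04 − 0.5405) = 0.006039; intercept = 0.07042 − 0.006039×10.04 = 0.009791.
Vmax = 1/intercept = 102 mM/s; Km = slope × Vmax = 0.006039 × 102 = 0.617 nM.

0.617 nM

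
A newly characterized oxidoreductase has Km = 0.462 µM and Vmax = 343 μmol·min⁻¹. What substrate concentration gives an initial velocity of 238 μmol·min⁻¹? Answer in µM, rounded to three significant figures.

1.05 µM

Rearranging v = Vmax[S]/(Km+[S]) gives [S] = Km·v/(Vmax − v).
[S] = 0.462 × 238 / (343 − 238) = 110.0/105.0 = 1.05 µM.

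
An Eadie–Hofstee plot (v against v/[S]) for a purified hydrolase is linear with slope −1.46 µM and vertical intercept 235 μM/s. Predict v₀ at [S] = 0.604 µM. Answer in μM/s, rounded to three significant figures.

In the Eadie–Hofstee form v = Vmax − Km·(v/[S]), the slope is −Km and the intercept is Vmax, so Km = 1.46 µM and Vmax = 235 μM/s.
v = 235 × 0.604/(1.46 + 0.604) = 68.8 μM/s.

68.8 μM/s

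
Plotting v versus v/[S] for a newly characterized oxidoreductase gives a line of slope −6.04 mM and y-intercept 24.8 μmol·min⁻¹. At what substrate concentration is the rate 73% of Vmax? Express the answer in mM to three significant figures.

The Eadie–Hofstee slope gives Km = 6.04 mM (slope = −Km).
v/Vmax = [S]/(Km+[S]) = 0.73 ⇒ [S] = Km·0.73/(1−0.73) = 6.04 × 2.704 = 16.3 mM.

16.3 mM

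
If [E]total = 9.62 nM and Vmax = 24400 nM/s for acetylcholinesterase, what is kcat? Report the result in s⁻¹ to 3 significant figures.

2540 s⁻¹

kcat = Vmax/[E]total = 24400 nM/s / 9.62 nM = 2540 s⁻¹.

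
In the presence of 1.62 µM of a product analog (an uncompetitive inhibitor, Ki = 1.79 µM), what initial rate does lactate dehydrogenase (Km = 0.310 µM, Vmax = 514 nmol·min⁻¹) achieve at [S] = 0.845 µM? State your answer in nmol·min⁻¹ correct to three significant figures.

α = 1 + [I]/Ki = 1 + 1.62/1.79 = 1.905.
For an uncompetitive inhibitor, both parameters are divided by α, giving Vmax/α and Km/α: Km,app = 0.163 µM, Vmax,app = 270 nmol·min⁻¹.
v = Vmax,app·[S]/(Km,app + [S]) = 270 × 0.845/(0.163 + 0.845) = 226 nmol·min⁻¹.

226 nmol·min⁻¹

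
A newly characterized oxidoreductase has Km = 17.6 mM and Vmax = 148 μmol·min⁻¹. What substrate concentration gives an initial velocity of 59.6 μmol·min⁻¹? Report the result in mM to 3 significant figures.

11.9 mM

Rearranging v = Vmax[S]/(Km+[S]) gives [S] = Km·v/(Vmax − v).
[S] = 17.6 × 59.6 / (148 − 59.6) = 1049/88.40 = 11.9 mM.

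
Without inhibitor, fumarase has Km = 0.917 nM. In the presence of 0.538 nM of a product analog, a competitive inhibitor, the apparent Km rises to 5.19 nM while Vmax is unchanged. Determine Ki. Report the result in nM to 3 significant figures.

0.115 nM

Competitive: Km,app = α·Km with α = 1 + [I]/Ki.
α = Km,app/Km = 5.19/0.917 = 5.660.
Since α = 1 + [I]/Ki, [I]/Ki = 5.660 − 1 = 4.660 and Ki = 0.538/4.660 = 0.115 nM.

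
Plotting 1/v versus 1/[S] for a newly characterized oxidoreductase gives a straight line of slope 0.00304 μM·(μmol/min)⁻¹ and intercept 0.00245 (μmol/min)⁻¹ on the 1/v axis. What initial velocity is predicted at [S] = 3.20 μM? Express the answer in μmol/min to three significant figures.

The y-intercept is 1/Vmax, so Vmax = 1/0.00245 = 408 μmol/min.
The slope is Km/Vmax, so Km = 0.00304 × 408 = 1.24 μM.
Then v = 408 × 3.20/(1.24 + 3.20) = 294 μmol/min.

294 μmol/min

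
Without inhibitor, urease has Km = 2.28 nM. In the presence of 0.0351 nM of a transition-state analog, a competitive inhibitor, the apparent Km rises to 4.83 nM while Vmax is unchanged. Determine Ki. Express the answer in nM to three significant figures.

0.0314 nM

Competitive: Km,app = α·Km with α = 1 + [I]/Ki.
α = Km,app/Km = 4.83/2.28 = 2.118.
Since α = 1 + [I]/Ki, [I]/Ki = 2.118 − 1 = 1.118 and Ki = 0.0351/1.118 = 0.0314 nM.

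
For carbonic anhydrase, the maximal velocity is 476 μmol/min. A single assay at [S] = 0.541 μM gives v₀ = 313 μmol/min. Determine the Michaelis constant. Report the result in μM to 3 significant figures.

0.282 μM

v/Vmax = 313/476 = 0.6576 = [S]/(Km+[S]).
So Km + [S] = [S]/0.6576 = 0.8227 μM, giving Km = 0.8227 − 0.541 = 0.282 μM.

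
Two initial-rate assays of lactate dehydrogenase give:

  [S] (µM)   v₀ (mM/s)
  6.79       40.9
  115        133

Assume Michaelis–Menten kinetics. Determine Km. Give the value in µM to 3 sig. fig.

18.9 µM

From v = Vmax[S]/(Km+[S]), each point gives Vmax = v(Km+[S])/[S].
Equating: 40.9(Km+6.79)/6.79 = 133(Km+115)/115.
6.024·Km + 40.9 = 1.157·Km + 133, so (6.024 − 1.157)·Km = 133 − 40.9.
Km = 92.10/4.867 = 18.9 µM; then Vmax = 40.9(18.9+6.79)/6.79 = 155 mM/s.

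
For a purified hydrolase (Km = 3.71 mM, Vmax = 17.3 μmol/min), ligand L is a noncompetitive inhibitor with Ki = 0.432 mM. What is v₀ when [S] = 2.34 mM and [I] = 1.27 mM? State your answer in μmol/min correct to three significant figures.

1.70 μmol/min

With α = 1 + [I]/Ki = 1 + 1.27/0.432 = 3.940, the noncompetitive rate law is v = (Vmax/α)·[S] / (Km + [S]).
v = (17.3/3.940)×2.34 / (3.71 + 2.34) = 10.28/6.050 = 1.70 μmol/min.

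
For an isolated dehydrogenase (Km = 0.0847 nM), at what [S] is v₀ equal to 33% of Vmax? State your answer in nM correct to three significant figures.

0.0417 nM

v/Vmax = [S]/(Km+[S]) = 0.33, so [S] = Km·0.33/(1 − 0.33) = 0.0847 × 0.4925.
[S] = 0.0417 nM.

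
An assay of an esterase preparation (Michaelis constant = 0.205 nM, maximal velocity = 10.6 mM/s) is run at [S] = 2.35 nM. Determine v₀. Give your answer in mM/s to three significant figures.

v = Vmax·[S]/(Km + [S]) = 10.6 × 2.35 / (0.205 + 2.35)
  = 24.91 / 2.555 = 9.75 mM/s.

9.75 mM/s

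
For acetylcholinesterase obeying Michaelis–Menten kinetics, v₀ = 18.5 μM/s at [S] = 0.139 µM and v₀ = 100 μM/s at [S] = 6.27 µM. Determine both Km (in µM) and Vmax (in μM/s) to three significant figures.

In reciprocal form, 1/v = (Km/Vmax)·(1/[S]) + 1/Vmax. The two points give (1/[S], 1/v) = (7.194, 0.05405) and (0.1595, 0.01000).
Slope = (0.05405 − 0.01000)/(7.194 − 0.1595) = 0.006262; intercept = 0.05405 − 0.006262×7.194 = 0.009001.
Vmax = 1/intercept = 111 μM/s; Km = slope × Vmax = 0.006262 × 111 = 0.696 µM.

Km = 0.696 µM; Vmax = 111 μM/s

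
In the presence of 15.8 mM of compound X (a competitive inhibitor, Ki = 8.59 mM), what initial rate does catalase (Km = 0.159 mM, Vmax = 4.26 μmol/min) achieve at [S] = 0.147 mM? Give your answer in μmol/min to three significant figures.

With α = 1 + [I]/Ki = 1 + 15.8/8.59 = 2.839, the competitive rate law is v = Vmax[S] / (αKm + [S]).
v = 4.26×0.147 / (2.839×0.159 + 0.147) = 0.6262/0.5985 = 1.05 μmol/min.

1.05 μmol/min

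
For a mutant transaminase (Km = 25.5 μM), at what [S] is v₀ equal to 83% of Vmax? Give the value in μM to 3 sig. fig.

124 μM

v/Vmax = [S]/(Km+[S]) = 0.83, so [S] = Km·0.83/(1 − 0.83) = 25.5 × 4.882.
[S] = 124 μM.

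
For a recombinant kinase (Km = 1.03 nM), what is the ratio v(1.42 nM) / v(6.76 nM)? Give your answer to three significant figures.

The fractional saturations are [S]/(Km+[S]) = 6.76/7.790 = 0.8678 and 1.42/2.450 = 0.5796.
v₂/v₁ is just their ratio: 0.5796/0.8678 = 0.668.

0.668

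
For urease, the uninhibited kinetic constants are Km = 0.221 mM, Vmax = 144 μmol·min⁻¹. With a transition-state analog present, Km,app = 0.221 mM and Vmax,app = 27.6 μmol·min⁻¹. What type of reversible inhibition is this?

Vmax decreases (144 → 27.6 μmol·min⁻¹) while Km is unchanged — pure noncompetitive inhibition.

noncompetitive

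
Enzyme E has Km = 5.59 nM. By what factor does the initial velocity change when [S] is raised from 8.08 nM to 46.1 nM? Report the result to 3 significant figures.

1.51

Since Vmax cancels, v₂/v₁ = [S]₂(Km+[S]₁) / [S]₁(Km+[S]₂).
= 46.1×(5.59+8.08) / (8.08×(5.59+46.1)) = 630.2/417.7 = 1.51.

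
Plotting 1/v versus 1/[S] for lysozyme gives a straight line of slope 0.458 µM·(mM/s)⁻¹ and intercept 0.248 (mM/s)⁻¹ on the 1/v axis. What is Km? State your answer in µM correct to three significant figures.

y-intercept = 1/Vmax ⇒ Vmax = 4.03 mM/s; slope = Km/Vmax ⇒ Km = slope × Vmax.
Km = 0.458 × 4.03 = 1.85 µM.

1.85 µM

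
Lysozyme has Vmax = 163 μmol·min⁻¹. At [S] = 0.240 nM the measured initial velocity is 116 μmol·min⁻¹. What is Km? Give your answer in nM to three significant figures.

0.0972 nM

From v = Vmax[S]/(Km+[S]), Km = [S](Vmax − v)/v.
Km = 0.240 × (163 − 116) / 116 = 11.28/116 = 0.0972 nM.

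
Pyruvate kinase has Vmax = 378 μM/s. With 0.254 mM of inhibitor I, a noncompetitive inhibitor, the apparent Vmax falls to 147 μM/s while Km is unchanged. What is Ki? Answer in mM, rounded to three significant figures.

Noncompetitive: Vmax,app = Vmax/α with α = 1 + [I]/Ki.
α = Vmax/Vmax,app = 378/147 = 2.571.
Ki = [I]/(α − 1) = 0.254/1.571 = 0.162 mM.

0.162 mM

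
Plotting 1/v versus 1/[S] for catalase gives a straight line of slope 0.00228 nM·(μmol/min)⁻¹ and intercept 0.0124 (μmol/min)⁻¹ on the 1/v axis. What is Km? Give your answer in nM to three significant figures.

0.184 nM

y-intercept = 1/Vmax ⇒ Vmax = 80.6 μmol/min; slope = Km/Vmax ⇒ Km = slope × Vmax.
Km = 0.00228 × 80.6 = 0.184 nM.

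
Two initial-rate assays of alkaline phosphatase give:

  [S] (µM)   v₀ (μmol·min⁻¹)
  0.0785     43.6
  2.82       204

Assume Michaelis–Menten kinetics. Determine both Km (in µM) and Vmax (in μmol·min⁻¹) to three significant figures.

Km = 0.332 µM; Vmax = 228 μmol·min⁻¹

In reciprocal form, 1/v = (Km/Vmax)·(1/[S]) + 1/Vmax. The two points give (1/[S], 1/v) = (12.74, 0.02294) and (0.3546, 0.004902).
Slope = (0.02294 − 0.004902)/(12.74 − 0.3546) = 0.001456; intercept = 0.02294 − 0.001456×12.74 = 0.004386.
Vmax = 1/intercept = 228 μmol·min⁻¹; Km = slope × Vmax = 0.001456 × 228 = 0.332 µM.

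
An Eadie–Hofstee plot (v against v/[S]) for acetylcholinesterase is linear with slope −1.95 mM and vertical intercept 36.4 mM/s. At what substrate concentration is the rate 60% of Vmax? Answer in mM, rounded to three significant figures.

2.92 mM

The Eadie–Hofstee slope gives Km = 1.95 mM (slope = −Km).
v/Vmax = [S]/(Km+[S]) = 0.6 ⇒ [S] = Km·0.6/(1−0.6) = 1.95 × 1.500 = 2.92 mM.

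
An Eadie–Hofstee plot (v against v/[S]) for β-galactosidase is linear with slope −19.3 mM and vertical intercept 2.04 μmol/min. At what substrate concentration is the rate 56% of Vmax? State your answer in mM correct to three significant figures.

24.6 mM

The Eadie–Hofstee slope gives Km = 19.3 mM (slope = −Km).
v/Vmax = [S]/(Km+[S]) = 0.56 ⇒ [S] = Km·0.56/(1−0.56) = 19.3 × 1.273 = 24.6 mM.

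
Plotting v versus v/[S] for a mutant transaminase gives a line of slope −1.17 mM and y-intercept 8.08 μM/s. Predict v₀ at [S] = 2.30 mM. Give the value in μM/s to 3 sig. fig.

5.36 μM/s

In the Eadie–Hofstee form v = Vmax − Km·(v/[S]), the slope is −Km and the intercept is Vmax, so Km = 1.17 mM and Vmax = 8.08 μM/s.
v = 8.08 × 2.30/(1.17 + 2.30) = 5.36 μM/s.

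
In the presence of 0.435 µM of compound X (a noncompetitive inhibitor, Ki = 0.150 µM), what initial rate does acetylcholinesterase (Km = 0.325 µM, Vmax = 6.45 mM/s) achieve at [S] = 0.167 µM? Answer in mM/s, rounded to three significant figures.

α = 1 + [I]/Ki = 1 + 0.435/0.150 = 3.900.
For a noncompetitive inhibitor, Vmax is reduced to Vmax/α while Km is unchanged: Km,app = 0.325 µM, Vmax,app = 1.65 mM/s.
v = Vmax,app·[S]/(Km,app + [S]) = 1.65 × 0.167/(0.325 + 0.167) = 0.561 mM/s.

0.561 mM/s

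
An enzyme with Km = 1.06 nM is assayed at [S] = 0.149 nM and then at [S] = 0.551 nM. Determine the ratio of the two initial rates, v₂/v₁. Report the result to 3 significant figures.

2.78

Since Vmax cancels, v₂/v₁ = [S]₂(Km+[S]₁) / [S]₁(Km+[S]₂).
= 0.551×(1.06+0.149) / (0.149×(1.06+0.551)) = 0.6662/0.2400 = 2.78.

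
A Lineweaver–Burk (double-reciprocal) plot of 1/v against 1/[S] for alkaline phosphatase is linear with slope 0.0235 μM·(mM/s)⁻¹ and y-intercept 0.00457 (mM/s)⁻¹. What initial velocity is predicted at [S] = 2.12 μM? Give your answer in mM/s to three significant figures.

The y-intercept is 1/Vmax, so Vmax = 1/0.00457 = 219 mM/s.
The slope is Km/Vmax, so Km = 0.0235 × 219 = 5.14 μM.
Then v = 219 × 2.12/(5.14 + 2.12) = 63.9 mM/s.

63.9 mM/s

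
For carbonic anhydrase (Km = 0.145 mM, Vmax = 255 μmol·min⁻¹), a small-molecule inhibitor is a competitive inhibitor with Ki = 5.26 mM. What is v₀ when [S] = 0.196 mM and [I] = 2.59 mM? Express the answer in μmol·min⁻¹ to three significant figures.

121 μmol·min⁻¹

With α = 1 + [I]/Ki = 1 + 2.59/5.26 = 1.492, the competitive rate law is v = Vmax[S] / (αKm + [S]).
v = 255×0.196 / (1.492×0.145 + 0.196) = 49.98/0.4124 = 121 μmol·min⁻¹.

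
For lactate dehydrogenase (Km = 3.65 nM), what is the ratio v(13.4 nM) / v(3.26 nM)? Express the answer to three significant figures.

The fractional saturations are [S]/(Km+[S]) = 3.26/6.910 = 0.4718 and 13.4/17.05 = 0.7859.
v₂/v₁ is just their ratio: 0.7859/0.4718 = 1.67.

1.67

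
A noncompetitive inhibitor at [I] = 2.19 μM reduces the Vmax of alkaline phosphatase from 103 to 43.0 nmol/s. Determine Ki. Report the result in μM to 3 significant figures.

1.57 μM

Noncompetitive: Vmax,app = Vmax/α with α = 1 + [I]/Ki.
α = Vmax/Vmax,app = 103/43.0 = 2.395.
Ki = [I]/(α − 1) = 2.19/1.395 = 1.57 μM.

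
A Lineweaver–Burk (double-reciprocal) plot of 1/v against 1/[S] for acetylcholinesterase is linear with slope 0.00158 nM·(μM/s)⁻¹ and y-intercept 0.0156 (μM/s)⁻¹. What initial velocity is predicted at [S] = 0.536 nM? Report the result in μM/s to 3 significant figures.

The y-intercept is 1/Vmax, so Vmax = 1/0.0156 = 64.1 μM/s.
The slope is Km/Vmax, so Km = 0.00158 × 64.1 = 0.101 nM.
Then v = 64.1 × 0.536/(0.101 + 0.536) = 53.9 μM/s.

53.9 μM/s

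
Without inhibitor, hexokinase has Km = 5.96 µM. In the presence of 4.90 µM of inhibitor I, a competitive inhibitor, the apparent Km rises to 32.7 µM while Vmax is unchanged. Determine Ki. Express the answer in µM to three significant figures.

1.09 µM

Competitive: Km,app = α·Km with α = 1 + [I]/Ki.
α = Km,app/Km = 32.7/5.96 = 5.487.
Ki = [I]/(α − 1) = 4.90/4.487 = 1.09 µM.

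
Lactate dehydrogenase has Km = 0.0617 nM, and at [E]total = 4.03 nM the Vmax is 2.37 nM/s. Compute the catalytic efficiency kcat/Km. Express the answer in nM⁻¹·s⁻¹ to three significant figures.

kcat = Vmax/[E]total = 2.37/4.03 = 0.588 s⁻¹.
kcat/Km = 0.588/0.0617 = 9.53 nM⁻¹·s⁻¹.

9.53 nM⁻¹·s⁻¹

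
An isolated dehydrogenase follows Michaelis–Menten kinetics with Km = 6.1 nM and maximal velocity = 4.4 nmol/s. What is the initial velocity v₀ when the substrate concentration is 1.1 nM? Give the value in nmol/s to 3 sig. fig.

0.672 nmol/s

[S]/(Km+[S]) = 1.1/7.200 = 0.1528, the fractional saturation.
v = 0.1528 × Vmax = 0.1528 × 4.4 = 0.672 nmol/s.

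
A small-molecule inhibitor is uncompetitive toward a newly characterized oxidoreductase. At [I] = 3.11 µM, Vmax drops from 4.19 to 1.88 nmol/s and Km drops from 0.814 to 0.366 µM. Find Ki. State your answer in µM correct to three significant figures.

2.53 µM

Uncompetitive: Vmax,app = Vmax/α (and Km,app = Km/α) with α = 1 + [I]/Ki.
α = Vmax/Vmax,app = 4.19/1.88 = 2.229.
Since α = 1 + [I]/Ki, [I]/Ki = 2.229 − 1 = 1.229 and Ki = 3.11/1.229 = 2.53 µM.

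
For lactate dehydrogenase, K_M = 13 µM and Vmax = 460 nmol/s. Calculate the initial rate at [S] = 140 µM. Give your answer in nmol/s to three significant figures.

421 nmol/s

v = Vmax·[S]/(Km + [S]) = 460 × 140 / (13 + 140)
  = 64400 / 153.0 = 421 nmol/s.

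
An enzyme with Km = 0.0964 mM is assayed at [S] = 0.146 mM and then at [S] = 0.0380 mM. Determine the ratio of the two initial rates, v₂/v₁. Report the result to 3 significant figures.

The fractional saturations are [S]/(Km+[S]) = 0.146/0.2424 = 0.6023 and 0.0380/0.1344 = 0.2827.
v₂/v₁ is just their ratio: 0.2827/0.6023 = 0.469.

0.469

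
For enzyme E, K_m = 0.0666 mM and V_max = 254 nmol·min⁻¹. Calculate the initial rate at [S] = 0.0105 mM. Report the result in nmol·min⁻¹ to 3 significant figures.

[S]/(Km+[S]) = 0.0105/0.07710 = 0.1362, the fractional saturation.
v = 0.1362 × Vmax = 0.1362 × 254 = 34.6 nmol·min⁻¹.

34.6 nmol·min⁻¹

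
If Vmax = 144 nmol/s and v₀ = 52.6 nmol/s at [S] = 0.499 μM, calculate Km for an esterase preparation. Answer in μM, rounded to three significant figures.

0.867 μM

v/Vmax = 52.6/144 = 0.3653 = [S]/(Km+[S]).
So Km + [S] = [S]/0.3653 = 1.366 μM, giving Km = 1.366 − 0.499 = 0.867 μM.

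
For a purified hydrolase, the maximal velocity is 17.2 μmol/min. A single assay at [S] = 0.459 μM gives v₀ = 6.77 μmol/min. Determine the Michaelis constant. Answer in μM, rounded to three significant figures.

0.707 μM

v/Vmax = 6.77/17.2 = 0.3936 = [S]/(Km+[S]).
So Km + [S] = [S]/0.3936 = 1.166 μM, giving Km = 1.166 − 0.459 = 0.707 μM.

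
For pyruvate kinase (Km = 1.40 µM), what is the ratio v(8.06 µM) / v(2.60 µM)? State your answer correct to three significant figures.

1.31

The fractional saturations are [S]/(Km+[S]) = 2.60/4.000 = 0.6500 and 8.06/9.460 = 0.8520.
v₂/v₁ is just their ratio: 0.8520/0.6500 = 1.31.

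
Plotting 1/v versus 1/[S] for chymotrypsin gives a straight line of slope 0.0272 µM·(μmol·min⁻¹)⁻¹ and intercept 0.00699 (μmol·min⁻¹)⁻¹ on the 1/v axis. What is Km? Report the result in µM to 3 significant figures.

y-intercept = 1/Vmax ⇒ Vmax = 143 μmol·min⁻¹; slope = Km/Vmax ⇒ Km = slope × Vmax.
Km = 0.0272 × 143 = 3.89 µM.

3.89 µM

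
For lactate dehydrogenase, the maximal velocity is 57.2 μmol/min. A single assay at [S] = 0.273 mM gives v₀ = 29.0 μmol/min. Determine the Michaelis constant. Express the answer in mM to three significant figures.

0.265 mM

From v = Vmax[S]/(Km+[S]), Km = [S](Vmax − v)/v.
Km = 0.273 × (57.2 − 29.0) / 29.0 = 7.699/29.0 = 0.265 mM.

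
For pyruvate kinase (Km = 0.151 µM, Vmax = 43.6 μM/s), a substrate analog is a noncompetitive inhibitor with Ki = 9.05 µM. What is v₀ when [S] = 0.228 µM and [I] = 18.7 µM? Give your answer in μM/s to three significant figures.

α = 1 + [I]/Ki = 1 + 18.7/9.05 = 3.066.
For a noncompetitive inhibitor, Vmax is reduced to Vmax/α while Km is unchanged: Km,app = 0.151 µM, Vmax,app = 14.2 μM/s.
v = Vmax,app·[S]/(Km,app + [S]) = 14.2 × 0.228/(0.151 + 0.228) = 8.55 μM/s.

8.55 μM/s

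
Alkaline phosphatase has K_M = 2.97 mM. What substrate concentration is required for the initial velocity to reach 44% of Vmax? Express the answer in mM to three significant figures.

v/Vmax = [S]/(Km+[S]) = 0.44, so [S] = Km·0.44/(1 − 0.44) = 2.97 × 0.7857.
[S] = 2.33 mM.

2.33 mM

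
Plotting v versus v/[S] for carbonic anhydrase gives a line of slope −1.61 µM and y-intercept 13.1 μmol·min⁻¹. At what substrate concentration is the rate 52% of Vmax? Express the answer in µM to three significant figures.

1.74 µM

The Eadie–Hofstee slope gives Km = 1.61 µM (slope = −Km).
v/Vmax = [S]/(Km+[S]) = 0.52 ⇒ [S] = Km·0.52/(1−0.52) = 1.61 × 1.083 = 1.74 µM.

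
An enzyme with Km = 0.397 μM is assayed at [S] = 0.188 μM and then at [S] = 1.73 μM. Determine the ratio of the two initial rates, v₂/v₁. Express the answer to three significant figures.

Since Vmax cancels, v₂/v₁ = [S]₂(Km+[S]₁) / [S]₁(Km+[S]₂).
= 1.73×(0.397+0.188) / (0.188×(0.397+1.73)) = 1.012/0.3999 = 2.53.

2.53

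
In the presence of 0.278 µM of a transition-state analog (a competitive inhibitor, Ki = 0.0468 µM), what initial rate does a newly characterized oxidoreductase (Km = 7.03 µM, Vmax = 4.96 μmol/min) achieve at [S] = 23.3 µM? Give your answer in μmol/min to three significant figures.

With α = 1 + [I]/Ki = 1 + 0.278/0.0468 = 6.940, the competitive rate law is v = Vmax[S] / (αKm + [S]).
v = 4.96×23.3 / (6.940×7.03 + 23.3) = 115.6/72.09 = 1.60 μmol/min.

1.60 μmol/min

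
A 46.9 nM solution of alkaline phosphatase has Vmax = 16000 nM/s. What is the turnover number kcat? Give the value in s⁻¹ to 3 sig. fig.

kcat = Vmax/[E]total = 16000 nM/s / 46.9 nM = 341 s⁻¹.

341 s⁻¹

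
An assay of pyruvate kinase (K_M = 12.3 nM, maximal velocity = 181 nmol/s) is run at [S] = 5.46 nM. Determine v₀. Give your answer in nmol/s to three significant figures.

[S]/(Km+[S]) = 5.46/17.76 = 0.3074, the fractional saturation.
v = 0.3074 × Vmax = 0.3074 × 181 = 55.6 nmol/s.

55.6 nmol/s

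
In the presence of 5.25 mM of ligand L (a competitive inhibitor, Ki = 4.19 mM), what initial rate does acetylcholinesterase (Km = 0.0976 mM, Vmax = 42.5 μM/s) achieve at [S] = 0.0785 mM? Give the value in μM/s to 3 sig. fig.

α = 1 + [I]/Ki = 1 + 5.25/4.19 = 2.253.
For a competitive inhibitor, Vmax is unchanged and the apparent Km becomes α·Km: Km,app = 0.220 mM, Vmax,app = 42.5 μM/s.
v = Vmax,app·[S]/(Km,app + [S]) = 42.5 × 0.0785/(0.220 + 0.0785) = 11.2 μM/s.

11.2 μM/s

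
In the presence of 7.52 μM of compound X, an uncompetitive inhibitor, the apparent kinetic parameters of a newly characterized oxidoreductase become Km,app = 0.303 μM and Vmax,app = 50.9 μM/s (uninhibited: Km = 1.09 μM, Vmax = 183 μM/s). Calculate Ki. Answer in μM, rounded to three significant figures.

2.90 μM

Uncompetitive: Vmax,app = Vmax/α (and Km,app = Km/α) with α = 1 + [I]/Ki.
α = Vmax/Vmax,app = 183/50.9 = 3.595.
Ki = [I]/(α − 1) = 7.52/2.595 = 2.90 μM.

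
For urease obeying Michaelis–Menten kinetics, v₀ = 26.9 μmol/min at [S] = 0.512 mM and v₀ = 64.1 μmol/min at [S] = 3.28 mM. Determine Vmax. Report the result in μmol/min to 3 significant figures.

86.1 μmol/min

In reciprocal form, 1/v = (Km/Vmax)·(1/[S]) + 1/Vmax. The two points give (1/[S], 1/v) = (1.953, 0.03717) and (0.3049, 0.01560).
Slope = (0.03717 − 0.01560)/(1.953 − 0.3049) = 0.01309; intercept = 0.03717 − 0.01309×1.953 = 0.01161.
Vmax = 1/intercept = 86.1 μmol/min; Km = slope × Vmax = 0.01309 × 86.1 = 1.13 mM.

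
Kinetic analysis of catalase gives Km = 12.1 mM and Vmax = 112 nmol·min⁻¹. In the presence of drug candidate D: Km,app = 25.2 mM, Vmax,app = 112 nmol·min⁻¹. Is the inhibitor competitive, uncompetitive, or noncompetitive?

competitive

Km increases (12.1 → 25.2 mM) while Vmax is unchanged — the hallmark of competitive inhibition.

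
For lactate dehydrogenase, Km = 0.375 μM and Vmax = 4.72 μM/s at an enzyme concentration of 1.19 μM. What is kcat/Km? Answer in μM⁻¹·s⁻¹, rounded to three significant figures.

10.6 μM⁻¹·s⁻¹

kcat = Vmax/[E]total = 4.72/1.19 = 3.97 s⁻¹.
kcat/Km = 3.97/0.375 = 10.6 μM⁻¹·s⁻¹.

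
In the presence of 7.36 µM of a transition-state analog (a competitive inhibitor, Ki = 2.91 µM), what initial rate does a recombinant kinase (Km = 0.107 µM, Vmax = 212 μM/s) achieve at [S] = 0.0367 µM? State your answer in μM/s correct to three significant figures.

18.8 μM/s

With α = 1 + [I]/Ki = 1 + 7.36/2.91 = 3.529, the competitive rate law is v = Vmax[S] / (αKm + [S]).
v = 212×0.0367 / (3.529×0.107 + 0.0367) = 7.780/0.4143 = 18.8 μM/s.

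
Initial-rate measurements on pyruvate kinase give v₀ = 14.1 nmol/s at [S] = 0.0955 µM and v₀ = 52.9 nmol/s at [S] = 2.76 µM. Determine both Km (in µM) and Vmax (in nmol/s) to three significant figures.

In reciprocal form, 1/v = (Km/Vmax)·(1/[S]) + 1/Vmax. The two points give (1/[S], 1/v) = (10.47, 0.07092) and (0.3623, 0.01890).
Slope = (0.07092 − 0.01890)/(10.47 − 0.3623) = 0.005146; intercept = 0.07092 − 0.005146×10.47 = 0.01704.
Vmax = 1/intercept = 58.7 nmol/s; Km = slope × Vmax = 0.005146 × 58.7 = 0.302 µM.

Km = 0.302 µM; Vmax = 58.7 nmol/s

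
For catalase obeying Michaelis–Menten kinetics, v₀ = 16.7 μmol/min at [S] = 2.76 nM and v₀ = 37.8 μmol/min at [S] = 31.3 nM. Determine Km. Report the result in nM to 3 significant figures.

4.36 nM

From v = Vmax[S]/(Km+[S]), each point gives Vmax = v(Km+[S])/[S].
Equating: 16.7(Km+2.76)/2.76 = 37.8(Km+31.3)/31.3.
6.051·Km + 16.7 = 1.208·Km + 37.8, so (6.051 − 1.208)·Km = 37.8 − 16.7.
Km = 21.10/4.843 = 4.36 nM; then Vmax = 16.7(4.36+2.76)/2.76 = 43.1 μmol/min.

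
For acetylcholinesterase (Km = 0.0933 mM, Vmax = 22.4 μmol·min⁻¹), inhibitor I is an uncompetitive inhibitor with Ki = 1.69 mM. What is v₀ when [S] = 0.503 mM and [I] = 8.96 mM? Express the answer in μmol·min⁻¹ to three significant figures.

3.45 μmol·min⁻¹

α = 1 + [I]/Ki = 1 + 8.96/1.69 = 6.302.
For an uncompetitive inhibitor, both parameters are divided by α, giving Vmax/α and Km/α: Km,app = 0.0148 mM, Vmax,app = 3.55 μmol·min⁻¹.
v = Vmax,app·[S]/(Km,app + [S]) = 3.55 × 0.503/(0.0148 + 0.503) = 3.45 μmol·min⁻¹.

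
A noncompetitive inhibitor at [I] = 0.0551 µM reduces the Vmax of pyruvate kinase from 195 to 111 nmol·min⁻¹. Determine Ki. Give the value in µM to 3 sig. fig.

0.0728 µM

Noncompetitive: Vmax,app = Vmax/α with α = 1 + [I]/Ki.
α = Vmax/Vmax,app = 195/111 = 1.757.
Ki = [I]/(α − 1) = 0.0551/0.7568 = 0.0728 µM.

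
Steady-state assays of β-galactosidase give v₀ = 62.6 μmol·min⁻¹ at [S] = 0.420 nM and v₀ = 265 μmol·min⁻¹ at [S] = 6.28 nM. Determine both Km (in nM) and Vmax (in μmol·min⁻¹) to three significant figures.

Km = 1.89 nM; Vmax = 345 μmol·min⁻¹

From v = Vmax[S]/(Km+[S]), each point gives Vmax = v(Km+[S])/[S].
Equating: 62.6(Km+0.420)/0.420 = 265(Km+6.28)/6.28.
149.0·Km + 62.6 = 42.20·Km + 265, so (149.0 − 42.20)·Km = 265 − 62.6.
Km = 202.4/106.9 = 1.89 nM; then Vmax = 62.6(1.89+0.420)/0.420 = 345 μmol·min⁻¹.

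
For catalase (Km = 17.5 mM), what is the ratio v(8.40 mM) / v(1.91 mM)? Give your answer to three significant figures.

3.30

The fractional saturations are [S]/(Km+[S]) = 1.91/19.41 = 0.09840 and 8.40/25.90 = 0.3243.
v₂/v₁ is just their ratio: 0.3243/0.09840 = 3.30.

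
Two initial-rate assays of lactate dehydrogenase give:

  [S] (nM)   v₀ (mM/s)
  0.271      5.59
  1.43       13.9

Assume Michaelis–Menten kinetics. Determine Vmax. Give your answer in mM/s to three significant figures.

21.3 mM/s

In reciprocal form, 1/v = (Km/Vmax)·(1/[S]) + 1/Vmax. The two points give (1/[S], 1/v) = (3.690, 0.1789) and (0.6993, 0.07194).
Slope = (0.1789 − 0.07194)/(3.690 − 0.6993) = 0.03576; intercept = 0.1789 − 0.03576×3.690 = 0.04694.
Vmax = 1/intercept = 21.3 mM/s; Km = slope × Vmax = 0.03576 × 21.3 = 0.762 nM.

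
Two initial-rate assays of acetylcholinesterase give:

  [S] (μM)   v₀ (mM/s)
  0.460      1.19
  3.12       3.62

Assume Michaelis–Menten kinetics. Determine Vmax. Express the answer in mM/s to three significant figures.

5.60 mM/s

From v = Vmax[S]/(Km+[S]), each point gives Vmax = v(Km+[S])/[S].
Equating: 1.19(Km+0.460)/0.460 = 3.62(Km+3.12)/3.12.
2.587·Km + 1.19 = 1.160·Km + 3.62, so (2.587 − 1.160)·Km = 3.62 − 1.19.
Km = 2.430/1.427 = 1.70 μM; then Vmax = 1.19(1.70+0.460)/0.460 = 5.60 mM/s.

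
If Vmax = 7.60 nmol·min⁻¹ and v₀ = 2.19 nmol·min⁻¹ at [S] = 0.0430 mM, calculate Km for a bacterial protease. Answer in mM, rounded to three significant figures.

v/Vmax = 2.19/7.60 = 0.2882 = [S]/(Km+[S]).
So Km + [S] = [S]/0.2882 = 0.1492 mM, giving Km = 0.1492 − 0.0430 = 0.106 mM.

0.106 mM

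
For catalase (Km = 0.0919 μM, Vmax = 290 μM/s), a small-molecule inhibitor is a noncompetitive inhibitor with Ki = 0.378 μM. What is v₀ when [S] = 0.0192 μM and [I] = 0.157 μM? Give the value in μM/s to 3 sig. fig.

35.4 μM/s

α = 1 + [I]/Ki = 1 + 0.157/0.378 = 1.415.
For a noncompetitive inhibitor, Vmax is reduced to Vmax/α while Km is unchanged: Km,app = 0.0919 μM, Vmax,app = 205 μM/s.
v = Vmax,app·[S]/(Km,app + [S]) = 205 × 0.0192/(0.0919 + 0.0192) = 35.4 μM/s.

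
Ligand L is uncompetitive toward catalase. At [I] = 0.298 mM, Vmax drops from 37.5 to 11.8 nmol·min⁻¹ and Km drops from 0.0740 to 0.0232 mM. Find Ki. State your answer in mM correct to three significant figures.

Uncompetitive: Vmax,app = Vmax/α (and Km,app = Km/α) with α = 1 + [I]/Ki.
α = Vmax/Vmax,app = 37.5/11.8 = 3.178.
Ki = [I]/(α − 1) = 0.298/2.178 = 0.137 mM.

0.137 mM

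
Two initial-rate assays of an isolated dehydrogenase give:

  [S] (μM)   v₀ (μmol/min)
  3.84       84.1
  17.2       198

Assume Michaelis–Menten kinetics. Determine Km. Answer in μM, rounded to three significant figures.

11.0 μM

From v = Vmax[S]/(Km+[S]), each point gives Vmax = v(Km+[S])/[S].
Equating: 84.1(Km+3.84)/3.84 = 198(Km+17.2)/17.2.
21.90·Km + 84.1 = 11.51·Km + 198, so (21.90 − 11.51)·Km = 198 − 84.1.
Km = 113.9/10.39 = 11.0 μM; then Vmax = 84.1(11.0+3.84)/3.84 = 324 μmol/min.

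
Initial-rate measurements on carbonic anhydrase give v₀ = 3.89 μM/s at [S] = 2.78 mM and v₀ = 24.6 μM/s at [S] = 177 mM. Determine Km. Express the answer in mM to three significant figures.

From v = Vmax[S]/(Km+[S]), each point gives Vmax = v(Km+[S])/[S].
Equating: 3.89(Km+2.78)/2.78 = 24.6(Km+177)/177.
1.399·Km + 3.89 = 0.1390·Km + 24.6, so (1.399 − 0.1390)·Km = 24.6 − 3.89.
Km = 20.71/1.260 = 16.4 mM; then Vmax = 3.89(16.4+2.78)/2.78 = 26.9 μM/s.

16.4 mM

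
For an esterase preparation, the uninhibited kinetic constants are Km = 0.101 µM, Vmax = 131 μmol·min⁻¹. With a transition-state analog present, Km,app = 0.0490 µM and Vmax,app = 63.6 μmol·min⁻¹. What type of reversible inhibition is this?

Both Km and Vmax decrease by the same factor (~2.06-fold) — characteristic of uncompetitive inhibition.

uncompetitive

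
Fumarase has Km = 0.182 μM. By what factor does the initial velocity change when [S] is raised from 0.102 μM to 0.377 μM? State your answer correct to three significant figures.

Since Vmax cancels, v₂/v₁ = [S]₂(Km+[S]₁) / [S]₁(Km+[S]₂).
= 0.377×(0.182+0.102) / (0.102×(0.182+0.377)) = 0.1071/0.05702 = 1.88.

1.88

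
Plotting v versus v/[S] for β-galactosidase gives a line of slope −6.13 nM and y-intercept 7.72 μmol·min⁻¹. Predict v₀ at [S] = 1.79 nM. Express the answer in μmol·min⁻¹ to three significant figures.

In the Eadie–Hofstee form v = Vmax − Km·(v/[S]), the slope is −Km and the intercept is Vmax, so Km = 6.13 nM and Vmax = 7.72 μmol·min⁻¹.
v = 7.72 × 1.79/(6.13 + 1.79) = 1.74 μmol·min⁻¹.

1.74 μmol·min⁻¹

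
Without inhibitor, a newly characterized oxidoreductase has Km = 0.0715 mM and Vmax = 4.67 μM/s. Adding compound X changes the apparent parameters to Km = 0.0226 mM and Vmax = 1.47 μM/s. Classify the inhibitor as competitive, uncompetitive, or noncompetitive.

Both Km and Vmax decrease by the same factor (~3.17-fold) — characteristic of uncompetitive inhibition.

uncompetitive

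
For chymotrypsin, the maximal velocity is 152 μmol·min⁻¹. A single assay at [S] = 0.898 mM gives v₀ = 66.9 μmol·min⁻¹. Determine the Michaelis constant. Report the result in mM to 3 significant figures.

1.14 mM

v/Vmax = 66.9/152 = 0.4401 = [S]/(Km+[S]).
So Km + [S] = [S]/0.4401 = 2.040 mM, giving Km = 2.040 − 0.898 = 1.14 mM.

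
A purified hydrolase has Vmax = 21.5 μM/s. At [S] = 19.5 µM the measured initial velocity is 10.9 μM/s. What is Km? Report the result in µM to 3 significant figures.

19.0 µM

From v = Vmax[S]/(Km+[S]), Km = [S](Vmax − v)/v.
Km = 19.5 × (21.5 − 10.9) / 10.9 = 206.7/10.9 = 19.0 µM.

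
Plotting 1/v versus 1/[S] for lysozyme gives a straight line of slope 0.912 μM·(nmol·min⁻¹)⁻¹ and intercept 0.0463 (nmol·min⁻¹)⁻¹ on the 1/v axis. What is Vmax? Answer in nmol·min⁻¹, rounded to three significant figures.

The y-intercept of a Lineweaver–Burk plot equals 1/Vmax, so Vmax = 1/0.0463 = 21.6 nmol·min⁻¹.

21.6 nmol·min⁻¹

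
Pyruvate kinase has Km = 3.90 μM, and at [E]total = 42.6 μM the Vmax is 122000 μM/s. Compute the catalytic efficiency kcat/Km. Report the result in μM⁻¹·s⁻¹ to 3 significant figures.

734 μM⁻¹·s⁻¹

kcat = Vmax/[E]total = 122000/42.6 = 2860 s⁻¹.
kcat/Km = 2860/3.90 = 734 μM⁻¹·s⁻¹.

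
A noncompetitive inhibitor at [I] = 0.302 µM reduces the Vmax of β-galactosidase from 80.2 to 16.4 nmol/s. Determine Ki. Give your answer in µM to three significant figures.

0.0776 µM

Noncompetitive: Vmax,app = Vmax/α with α = 1 + [I]/Ki.
α = Vmax/Vmax,app = 80.2/16.4 = 4.890.
Ki = [I]/(α − 1) = 0.302/3.890 = 0.0776 µM.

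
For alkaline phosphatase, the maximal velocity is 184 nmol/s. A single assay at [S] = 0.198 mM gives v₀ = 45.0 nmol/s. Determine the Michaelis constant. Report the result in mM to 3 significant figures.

0.612 mM

From v = Vmax[S]/(Km+[S]), Km = [S](Vmax − v)/v.
Km = 0.198 × (184 − 45.0) / 45.0 = 27.52/45.0 = 0.612 mM.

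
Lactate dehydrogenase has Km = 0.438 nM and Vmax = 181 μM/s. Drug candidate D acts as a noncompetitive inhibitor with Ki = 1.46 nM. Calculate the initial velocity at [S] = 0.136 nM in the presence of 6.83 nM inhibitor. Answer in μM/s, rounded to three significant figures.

7.55 μM/s

With α = 1 + [I]/Ki = 1 + 6.83/1.46 = 5.678, the noncompetitive rate law is v = (Vmax/α)·[S] / (Km + [S]).
v = (181/5.678)×0.136 / (0.438 + 0.136) = 4.335/0.5740 = 7.55 μM/s.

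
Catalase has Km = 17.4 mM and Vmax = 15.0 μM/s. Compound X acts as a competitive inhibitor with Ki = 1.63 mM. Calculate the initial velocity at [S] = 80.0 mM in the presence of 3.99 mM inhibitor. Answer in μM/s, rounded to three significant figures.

α = 1 + [I]/Ki = 1 + 3.99/1.63 = 3.448.
For a competitive inhibitor, Vmax is unchanged and the apparent Km becomes α·Km: Km,app = 60.0 mM, Vmax,app = 15.0 μM/s.
v = Vmax,app·[S]/(Km,app + [S]) = 15.0 × 80.0/(60.0 + 80.0) = 8.57 μM/s.

8.57 μM/s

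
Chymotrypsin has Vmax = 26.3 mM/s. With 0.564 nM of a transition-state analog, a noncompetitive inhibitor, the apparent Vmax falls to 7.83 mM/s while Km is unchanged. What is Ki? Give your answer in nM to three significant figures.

0.239 nM

Noncompetitive: Vmax,app = Vmax/α with α = 1 + [I]/Ki.
α = Vmax/Vmax,app = 26.3/7.83 = 3.359.
Since α = 1 + [I]/Ki, [I]/Ki = 3.359 − 1 = 2.359 and Ki = 0.564/2.359 = 0.239 nM.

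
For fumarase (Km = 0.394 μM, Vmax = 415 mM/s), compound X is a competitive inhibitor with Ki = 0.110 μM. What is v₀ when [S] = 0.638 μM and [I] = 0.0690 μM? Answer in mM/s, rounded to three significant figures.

α = 1 + [I]/Ki = 1 + 0.0690/0.110 = 1.627.
For a competitive inhibitor, Vmax is unchanged and the apparent Km becomes α·Km: Km,app = 0.641 μM, Vmax,app = 415 mM/s.
v = Vmax,app·[S]/(Km,app + [S]) = 415 × 0.638/(0.641 + 0.638) = 207 mM/s.

207 mM/s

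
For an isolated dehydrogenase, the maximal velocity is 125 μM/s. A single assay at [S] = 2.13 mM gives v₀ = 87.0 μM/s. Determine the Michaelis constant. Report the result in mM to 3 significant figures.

0.930 mM

v/Vmax = 87.0/125 = 0.6960 = [S]/(Km+[S]).
So Km + [S] = [S]/0.6960 = 3.060 mM, giving Km = 3.060 − 2.13 = 0.930 mM.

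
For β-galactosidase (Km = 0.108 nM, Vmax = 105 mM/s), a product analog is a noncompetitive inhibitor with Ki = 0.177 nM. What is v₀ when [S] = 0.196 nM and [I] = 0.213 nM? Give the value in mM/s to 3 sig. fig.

With α = 1 + [I]/Ki = 1 + 0.213/0.177 = 2.203, the noncompetitive rate law is v = (Vmax/α)·[S] / (Km + [S]).
v = (105/2.203)×0.196 / (0.108 + 0.196) = 9.340/0.3040 = 30.7 mM/s.

30.7 mM/s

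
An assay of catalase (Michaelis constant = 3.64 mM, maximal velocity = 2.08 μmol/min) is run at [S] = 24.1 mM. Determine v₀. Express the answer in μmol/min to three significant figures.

1.81 μmol/min

[S]/(Km+[S]) = 24.1/27.74 = 0.8688, the fractional saturation.
v = 0.8688 × Vmax = 0.8688 × 2.08 = 1.81 μmol/min.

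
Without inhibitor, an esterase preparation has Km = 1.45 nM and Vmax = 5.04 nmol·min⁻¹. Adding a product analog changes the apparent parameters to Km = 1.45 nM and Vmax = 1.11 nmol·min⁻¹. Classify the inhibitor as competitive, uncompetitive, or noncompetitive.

Vmax decreases (5.04 → 1.11 nmol·min⁻¹) while Km is unchanged — pure noncompetitive inhibition.

noncompetitive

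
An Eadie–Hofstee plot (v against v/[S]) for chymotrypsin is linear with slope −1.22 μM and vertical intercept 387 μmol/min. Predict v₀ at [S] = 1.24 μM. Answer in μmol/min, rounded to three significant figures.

In the Eadie–Hofstee form v = Vmax − Km·(v/[S]), the slope is −Km and the intercept is Vmax, so Km = 1.22 μM and Vmax = 387 μmol/min.
v = 387 × 1.24/(1.22 + 1.24) = 195 μmol/min.

195 μmol/min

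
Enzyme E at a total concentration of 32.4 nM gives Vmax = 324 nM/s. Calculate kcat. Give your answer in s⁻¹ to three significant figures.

10.0 s⁻¹

kcat = Vmax/[E]total = 324 nM/s / 32.4 nM = 10.0 s⁻¹.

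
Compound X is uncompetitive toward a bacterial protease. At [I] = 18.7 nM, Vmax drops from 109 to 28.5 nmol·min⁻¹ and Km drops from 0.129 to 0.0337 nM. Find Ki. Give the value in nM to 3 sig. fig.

6.62 nM

Uncompetitive: Vmax,app = Vmax/α (and Km,app = Km/α) with α = 1 + [I]/Ki.
α = Vmax/Vmax,app = 109/28.5 = 3.825.
Ki = [I]/(α − 1) = 18.7/2.825 = 6.62 nM.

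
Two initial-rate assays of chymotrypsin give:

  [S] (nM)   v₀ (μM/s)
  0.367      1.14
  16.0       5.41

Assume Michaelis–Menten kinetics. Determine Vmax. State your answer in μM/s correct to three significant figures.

5.93 μM/s

In reciprocal form, 1/v = (Km/Vmax)·(1/[S]) + 1/Vmax. The two points give (1/[S], 1/v) = (2.725, 0.8772) and (0.06250, 0.1848).
Slope = (0.8772 − 0.1848)/(2.725 − 0.06250) = 0.2601; intercept = 0.8772 − 0.2601×2.725 = 0.1686.
Vmax = 1/intercept = 5.93 μM/s; Km = slope × Vmax = 0.2601 × 5.93 = 1.54 nM.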